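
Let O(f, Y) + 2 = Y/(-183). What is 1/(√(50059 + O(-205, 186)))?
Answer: √186258315/3053415 ≈ 0.0044696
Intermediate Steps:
O(f, Y) = -2 - Y/183 (O(f, Y) = -2 + Y/(-183) = -2 + Y*(-1/183) = -2 - Y/183)
1/(√(50059 + O(-205, 186))) = 1/(√(50059 + (-2 - 1/183*186))) = 1/(√(50059 + (-2 - 62/61))) = 1/(√(50059 - 184/61)) = 1/(√(3053415/61)) = 1/(√186258315/61) = √186258315/3053415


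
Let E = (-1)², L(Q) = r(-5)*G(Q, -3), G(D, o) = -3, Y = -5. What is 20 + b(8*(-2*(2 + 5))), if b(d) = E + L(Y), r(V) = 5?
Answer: 6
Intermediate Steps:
L(Q) = -15 (L(Q) = 5*(-3) = -15)
E = 1
b(d) = -14 (b(d) = 1 - 15 = -14)
20 + b(8*(-2*(2 + 5))) = 20 - 14 = 6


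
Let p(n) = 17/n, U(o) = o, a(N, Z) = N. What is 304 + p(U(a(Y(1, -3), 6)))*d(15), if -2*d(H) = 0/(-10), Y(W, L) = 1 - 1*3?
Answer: 304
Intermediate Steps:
Y(W, L) = -2 (Y(W, L) = 1 - 3 = -2)
d(H) = 0 (d(H) = -0/(-10) = -0*(-1)/10 = -½*0 = 0)
304 + p(U(a(Y(1, -3), 6)))*d(15) = 304 + (17/(-2))*0 = 304 + (17*(-½))*0 = 304 - 17/2*0 = 304 + 0 = 304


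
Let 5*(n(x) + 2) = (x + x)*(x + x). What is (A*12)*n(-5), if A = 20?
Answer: 4320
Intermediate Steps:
n(x) = -2 + 4*x²/5 (n(x) = -2 + ((x + x)*(x + x))/5 = -2 + ((2*x)*(2*x))/5 = -2 + (4*x²)/5 = -2 + 4*x²/5)
(A*12)*n(-5) = (20*12)*(-2 + (⅘)*(-5)²) = 240*(-2 + (⅘)*25) = 240*(-2 + 20) = 240*18 = 4320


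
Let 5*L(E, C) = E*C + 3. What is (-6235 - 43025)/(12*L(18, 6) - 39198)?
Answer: 41050/32443 ≈ 1.2653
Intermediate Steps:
L(E, C) = 3/5 + C*E/5 (L(E, C) = (E*C + 3)/5 = (C*E + 3)/5 = (3 + C*E)/5 = 3/5 + C*E/5)
(-6235 - 43025)/(12*L(18, 6) - 39198) = (-6235 - 43025)/(12*(3/5 + (1/5)*6*18) - 39198) = -49260/(12*(3/5 + 108/5) - 39198) = -49260/(12*(111/5) - 39198) = -49260/(1332/5 - 39198) = -49260/(-194658/5) = -49260*(-5/194658) = 41050/32443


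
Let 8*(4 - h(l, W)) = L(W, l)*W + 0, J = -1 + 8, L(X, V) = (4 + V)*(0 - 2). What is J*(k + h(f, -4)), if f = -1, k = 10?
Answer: 77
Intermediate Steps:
L(X, V) = -8 - 2*V (L(X, V) = (4 + V)*(-2) = -8 - 2*V)
J = 7
h(l, W) = 4 - W*(-8 - 2*l)/8 (h(l, W) = 4 - ((-8 - 2*l)*W + 0)/8 = 4 - (W*(-8 - 2*l) + 0)/8 = 4 - W*(-8 - 2*l)/8)
J*(k + h(f, -4)) = 7*(10 + (4 + (1/4)*(-4)*(4 - 1))) = 7*(10 + (4 + (1/4)*(-4)*3)) = 7*(10 + (4 - 3)) = 7*(10 + 1) = 7*11 = 77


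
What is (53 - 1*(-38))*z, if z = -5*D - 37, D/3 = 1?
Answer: -4732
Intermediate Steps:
D = 3 (D = 3*1 = 3)
z = -52 (z = -5*3 - 37 = -15 - 37 = -52)
(53 - 1*(-38))*z = (53 - 1*(-38))*(-52) = (53 + 38)*(-52) = 91*(-52) = -4732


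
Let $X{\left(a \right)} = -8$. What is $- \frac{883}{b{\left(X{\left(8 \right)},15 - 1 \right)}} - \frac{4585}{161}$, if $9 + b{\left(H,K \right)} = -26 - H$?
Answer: $\frac{2624}{621} \approx 4.2254$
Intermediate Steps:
$b{\left(H,K \right)} = -35 - H$ ($b{\left(H,K \right)} = -9 - \left(26 + H\right) = -35 - H$)
$- \frac{883}{b{\left(X{\left(8 \right)},15 - 1 \right)}} - \frac{4585}{161} = - \frac{883}{-35 - -8} - \frac{4585}{161} = - \frac{883}{-35 + 8} - \frac{655}{23} = - \frac{883}{-27} - \frac{655}{23} = \left(-883\right) \left(- \frac{1}{27}\right) - \frac{655}{23} = \frac{883}{27} - \frac{655}{23} = \frac{2624}{621}$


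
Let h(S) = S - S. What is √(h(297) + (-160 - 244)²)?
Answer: 404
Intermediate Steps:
h(S) = 0
√(h(297) + (-160 - 244)²) = √(0 + (-160 - 244)²) = √(0 + (-404)²) = √(0 + 163216) = √163216 = 404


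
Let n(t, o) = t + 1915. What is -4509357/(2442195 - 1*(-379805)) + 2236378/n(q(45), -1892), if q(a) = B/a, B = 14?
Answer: 283608985249527/243225358000 ≈ 1166.0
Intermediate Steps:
q(a) = 14/a
n(t, o) = 1915 + t
-4509357/(2442195 - 1*(-379805)) + 2236378/n(q(45), -1892) = -4509357/(2442195 - 1*(-379805)) + 2236378/(1915 + 14/45) = -4509357/(2442195 + 379805) + 2236378/(1915 + 14*(1/45)) = -4509357/2822000 + 2236378/(1915 + 14/45) = -4509357*1/2822000 + 2236378/(86189/45) = -4509357/2822000 + 2236378*(45/86189) = -4509357/2822000 + 100637010/86189 = 283608985249527/243225358000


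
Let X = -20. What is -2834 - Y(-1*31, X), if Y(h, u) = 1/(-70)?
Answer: -198379/70 ≈ -2834.0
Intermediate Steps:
Y(h, u) = -1/70
-2834 - Y(-1*31, X) = -2834 - 1*(-1/70) = -2834 + 1/70 = -198379/70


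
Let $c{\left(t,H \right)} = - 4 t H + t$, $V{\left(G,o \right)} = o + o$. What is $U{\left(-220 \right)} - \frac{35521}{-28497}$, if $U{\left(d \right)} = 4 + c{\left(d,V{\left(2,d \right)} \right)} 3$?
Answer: $- \frac{33120773711}{28497} \approx -1.1623 \cdot 10^{6}$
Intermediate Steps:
$V{\left(G,o \right)} = 2 o$
$c{\left(t,H \right)} = t - 4 H t$ ($c{\left(t,H \right)} = - 4 H t + t = t - 4 H t$)
$U{\left(d \right)} = 4 + 3 d \left(1 - 8 d\right)$ ($U{\left(d \right)} = 4 + d \left(1 - 4 \cdot 2 d\right) 3 = 4 + d \left(1 - 8 d\right) 3 = 4 + 3 d \left(1 - 8 d\right)$)
$U{\left(-220 \right)} - \frac{35521}{-28497} = \left(4 - - 660 \left(-1 + 8 \left(-220\right)\right)\right) - \frac{35521}{-28497} = \left(4 - - 660 \left(-1 - 1760\right)\right) - - \frac{35521}{28497} = \left(4 - \left(-660\right) \left(-1761\right)\right) + \frac{35521}{28497} = \left(4 - 1162260\right) + \frac{35521}{28497} = -1162256 + \frac{35521}{28497} = - \frac{33120773711}{28497}$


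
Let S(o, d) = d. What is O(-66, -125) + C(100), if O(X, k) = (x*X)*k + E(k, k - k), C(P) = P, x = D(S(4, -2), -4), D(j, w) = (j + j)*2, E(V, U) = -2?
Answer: -65902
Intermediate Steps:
D(j, w) = 4*j (D(j, w) = (2*j)*2 = 4*j)
x = -8 (x = 4*(-2) = -8)
O(X, k) = -2 - 8*X*k (O(X, k) = (-8*X)*k - 2 = -8*X*k - 2 = -2 - 8*X*k)
O(-66, -125) + C(100) = (-2 - 8*(-66)*(-125)) + 100 = (-2 - 66000) + 100 = -66002 + 100 = -65902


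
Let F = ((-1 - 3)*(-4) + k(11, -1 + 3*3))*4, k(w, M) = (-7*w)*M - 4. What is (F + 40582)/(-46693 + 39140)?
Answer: -38166/7553 ≈ -5.0531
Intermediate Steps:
k(w, M) = -4 - 7*M*w (k(w, M) = -7*M*w - 4 = -4 - 7*M*w)
F = -2416 (F = ((-1 - 3)*(-4) + (-4 - 7*(-1 + 3*3)*11))*4 = (-4*(-4) + (-4 - 7*(-1 + 9)*11))*4 = (16 + (-4 - 7*8*11))*4 = (16 + (-4 - 616))*4 = (16 - 620)*4 = -604*4 = -2416)
(F + 40582)/(-46693 + 39140) = (-2416 + 40582)/(-46693 + 39140) = 38166/(-7553) = 38166*(-1/7553) = -38166/7553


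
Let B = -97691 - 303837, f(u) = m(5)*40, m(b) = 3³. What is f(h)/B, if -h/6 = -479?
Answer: -135/50191 ≈ -0.0026897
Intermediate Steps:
h = 2874 (h = -6*(-479) = 2874)
m(b) = 27
f(u) = 1080 (f(u) = 27*40 = 1080)
B = -401528
f(h)/B = 1080/(-401528) = 1080*(-1/401528) = -135/50191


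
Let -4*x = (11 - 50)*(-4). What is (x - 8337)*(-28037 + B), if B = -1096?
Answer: 244018008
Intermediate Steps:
x = -39 (x = -(11 - 50)*(-4)/4 = -(-39)*(-4)/4 = -¼*156 = -39)
(x - 8337)*(-28037 + B) = (-39 - 8337)*(-28037 - 1096) = -8376*(-29133) = 244018008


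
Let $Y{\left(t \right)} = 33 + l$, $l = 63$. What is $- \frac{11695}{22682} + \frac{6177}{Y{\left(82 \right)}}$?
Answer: $\frac{23163999}{362912} \approx 63.828$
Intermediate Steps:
$Y{\left(t \right)} = 96$ ($Y{\left(t \right)} = 33 + 63 = 96$)
$- \frac{11695}{22682} + \frac{6177}{Y{\left(82 \right)}} = - \frac{11695}{22682} + \frac{6177}{96} = \left(-11695\right) \frac{1}{22682} + 6177 \cdot \frac{1}{96} = - \frac{11695}{22682} + \frac{2059}{32} = \frac{23163999}{362912}$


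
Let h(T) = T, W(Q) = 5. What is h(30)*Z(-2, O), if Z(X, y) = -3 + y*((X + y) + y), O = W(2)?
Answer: 1110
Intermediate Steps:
O = 5
Z(X, y) = -3 + y*(X + 2*y)
h(30)*Z(-2, O) = 30*(-3 + 2*5² - 2*5) = 30*(-3 + 2*25 - 10) = 30*(-3 + 50 - 10) = 30*37 = 1110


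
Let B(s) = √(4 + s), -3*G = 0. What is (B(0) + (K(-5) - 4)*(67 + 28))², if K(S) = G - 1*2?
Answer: 322624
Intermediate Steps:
G = 0 (G = -⅓*0 = 0)
K(S) = -2 (K(S) = 0 - 1*2 = 0 - 2 = -2)
(B(0) + (K(-5) - 4)*(67 + 28))² = (√(4 + 0) + (-2 - 4)*(67 + 28))² = (√4 - 6*95)² = (2 - 570)² = (-568)² = 322624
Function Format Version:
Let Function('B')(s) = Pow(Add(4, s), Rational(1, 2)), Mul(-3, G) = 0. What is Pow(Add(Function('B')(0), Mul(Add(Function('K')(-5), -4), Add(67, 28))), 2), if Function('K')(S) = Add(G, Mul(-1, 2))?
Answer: 322624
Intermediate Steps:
G = 0 (G = Mul(Rational(-1, 3), 0) = 0)
Function('K')(S) = -2 (Function('K')(S) = Add(0, Mul(-1, 2)) = Add(0, -2) = -2)
Pow(Add(Function('B')(0), Mul(Add(Function('K')(-5), -4), Add(67, 28))), 2) = Pow(Add(Pow(Add(4, 0), Rational(1, 2)), Mul(Add(-2, -4), Add(67, 28))), 2) = Pow(Add(Pow(4, Rational(1, 2)), Mul(-6, 95)), 2) = Pow(Add(2, -570), 2) = Pow(-568, 2) = 322624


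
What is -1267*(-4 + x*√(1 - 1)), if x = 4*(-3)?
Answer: 5068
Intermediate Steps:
x = -12
-1267*(-4 + x*√(1 - 1)) = -1267*(-4 - 12*√(1 - 1)) = -1267*(-4 - 12*√0) = -1267*(-4 - 12*0) = -1267*(-4 + 0) = -1267*(-4) = 5068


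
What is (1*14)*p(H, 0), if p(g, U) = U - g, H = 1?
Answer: -14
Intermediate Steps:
(1*14)*p(H, 0) = (1*14)*(0 - 1*1) = 14*(0 - 1) = 14*(-1) = -14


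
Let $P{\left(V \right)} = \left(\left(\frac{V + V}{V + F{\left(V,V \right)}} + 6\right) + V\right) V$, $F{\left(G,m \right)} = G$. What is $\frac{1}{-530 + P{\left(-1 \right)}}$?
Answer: $- \frac{1}{536} \approx -0.0018657$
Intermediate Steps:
$P{\left(V \right)} = V \left(7 + V\right)$ ($P{\left(V \right)} = \left(\left(\frac{V + V}{V + V} + 6\right) + V\right) V = \left(\left(\frac{2 V}{2 V} + 6\right) + V\right) V = \left(\left(2 V \frac{1}{2 V} + 6\right) + V\right) V = \left(\left(1 + 6\right) + V\right) V = \left(7 + V\right) V = V \left(7 + V\right)$)
$\frac{1}{-530 + P{\left(-1 \right)}} = \frac{1}{-530 - \left(7 - 1\right)} = \frac{1}{-530 - 6} = \frac{1}{-536} = - \frac{1}{536}$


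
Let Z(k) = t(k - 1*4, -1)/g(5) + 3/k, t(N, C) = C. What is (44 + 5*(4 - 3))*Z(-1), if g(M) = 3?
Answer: -490/3 ≈ -163.33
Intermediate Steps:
Z(k) = -1/3 + 3/k
(44 + 5*(4 - 3))*Z(-1) = (44 + 5*(4 - 3))*((1/3)*(9 - 1*(-1))/(-1)) = (44 + 5*1)*((1/3)*(-1)*(9 + 1)) = (44 + 5)*((1/3)*(-1)*10) = 49*(-10/3) = -490/3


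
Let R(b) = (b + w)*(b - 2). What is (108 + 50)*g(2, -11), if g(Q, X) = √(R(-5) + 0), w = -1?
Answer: 158*√42 ≈ 1024.0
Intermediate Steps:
R(b) = (-1 + b)*(-2 + b) (R(b) = (b - 1)*(b - 2) = (-1 + b)*(-2 + b))
g(Q, X) = √42 (g(Q, X) = √((2 + (-5)² - 3*(-5)) + 0) = √((2 + 25 + 15) + 0) = √(42 + 0) = √42)
(108 + 50)*g(2, -11) = (108 + 50)*√42 = 158*√42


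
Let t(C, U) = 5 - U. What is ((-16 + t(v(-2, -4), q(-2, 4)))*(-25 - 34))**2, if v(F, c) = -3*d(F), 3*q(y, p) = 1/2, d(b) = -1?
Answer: 15626209/36 ≈ 4.3406e+5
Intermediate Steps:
q(y, p) = 1/6 (q(y, p) = (1/3)/2 = (1/3)*(1/2) = 1/6)
v(F, c) = 3 (v(F, c) = -3*(-1) = 3)
((-16 + t(v(-2, -4), q(-2, 4)))*(-25 - 34))**2 = ((-16 + (5 - 1*1/6))*(-25 - 34))**2 = ((-16 + (5 - 1/6))*(-59))**2 = ((-16 + 29/6)*(-59))**2 = (-67/6*(-59))**2 = (3953/6)**2 = 15626209/36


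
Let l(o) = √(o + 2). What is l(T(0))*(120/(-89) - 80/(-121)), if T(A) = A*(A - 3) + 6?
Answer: -14800*√2/10769 ≈ -1.9436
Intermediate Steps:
T(A) = 6 + A*(-3 + A) (T(A) = A*(-3 + A) + 6 = 6 + A*(-3 + A))
l(o) = √(2 + o)
l(T(0))*(120/(-89) - 80/(-121)) = √(2 + (6 + 0² - 3*0))*(120/(-89) - 80/(-121)) = √(2 + (6 + 0 + 0))*(120*(-1/89) - 80*(-1/121)) = √(2 + 6)*(-120/89 + 80/121) = √8*(-7400/10769) = (2*√2)*(-7400/10769) = -14800*√2/10769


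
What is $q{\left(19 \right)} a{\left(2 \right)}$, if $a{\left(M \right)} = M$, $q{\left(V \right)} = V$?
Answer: $38$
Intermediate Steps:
$q{\left(19 \right)} a{\left(2 \right)} = 19 \cdot 2 = 38$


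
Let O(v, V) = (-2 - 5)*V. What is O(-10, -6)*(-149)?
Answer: -6258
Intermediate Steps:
O(v, V) = -7*V
O(-10, -6)*(-149) = -7*(-6)*(-149) = 42*(-149) = -6258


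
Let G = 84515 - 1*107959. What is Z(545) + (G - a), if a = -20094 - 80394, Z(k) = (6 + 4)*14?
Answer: 77184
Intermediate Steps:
Z(k) = 140 (Z(k) = 10*14 = 140)
a = -100488
G = -23444 (G = 84515 - 107959 = -23444)
Z(545) + (G - a) = 140 + (-23444 - 1*(-100488)) = 140 + (-23444 + 100488) = 140 + 77044 = 77184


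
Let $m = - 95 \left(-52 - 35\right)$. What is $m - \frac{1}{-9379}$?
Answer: $\frac{77517436}{9379} \approx 8265.0$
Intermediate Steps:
$m = 8265$ ($m = \left(-95\right) \left(-87\right) = 8265$)
$m - \frac{1}{-9379} = 8265 - \frac{1}{-9379} = 8265 - - \frac{1}{9379} = 8265 + \frac{1}{9379} = \frac{77517436}{9379}$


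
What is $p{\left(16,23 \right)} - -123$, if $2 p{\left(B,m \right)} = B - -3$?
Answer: $\frac{265}{2} \approx 132.5$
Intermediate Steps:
$p{\left(B,m \right)} = \frac{3}{2} + \frac{B}{2}$ ($p{\left(B,m \right)} = \frac{B - -3}{2} = \frac{B + 3}{2} = \frac{3 + B}{2} = \frac{3}{2} + \frac{B}{2}$)
$p{\left(16,23 \right)} - -123 = \left(\frac{3}{2} + \frac{1}{2} \cdot 16\right) - -123 = \left(\frac{3}{2} + 8\right) + 123 = \frac{19}{2} + 123 = \frac{265}{2}$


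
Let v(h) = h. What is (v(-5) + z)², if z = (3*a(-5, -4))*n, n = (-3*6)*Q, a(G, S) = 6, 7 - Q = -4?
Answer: 12737761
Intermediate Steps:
Q = 11 (Q = 7 - 1*(-4) = 7 + 4 = 11)
n = -198 (n = -3*6*11 = -18*11 = -198)
z = -3564 (z = (3*6)*(-198) = 18*(-198) = -3564)
(v(-5) + z)² = (-5 - 3564)² = (-3569)² = 12737761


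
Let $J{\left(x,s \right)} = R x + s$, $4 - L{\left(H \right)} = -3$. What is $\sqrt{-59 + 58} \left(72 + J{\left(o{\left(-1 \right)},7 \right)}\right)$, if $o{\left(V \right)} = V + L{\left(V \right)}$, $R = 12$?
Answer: $151 i \approx 151.0 i$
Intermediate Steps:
$L{\left(H \right)} = 7$ ($L{\left(H \right)} = 4 - -3 = 4 + 3 = 7$)
$o{\left(V \right)} = 7 + V$ ($o{\left(V \right)} = V + 7 = 7 + V$)
$J{\left(x,s \right)} = s + 12 x$ ($J{\left(x,s \right)} = 12 x + s = s + 12 x$)
$\sqrt{-59 + 58} \left(72 + J{\left(o{\left(-1 \right)},7 \right)}\right) = \sqrt{-59 + 58} \left(72 + \left(7 + 12 \left(7 - 1\right)\right)\right) = \sqrt{-1} \left(72 + \left(7 + 12 \cdot 6\right)\right) = i \left(72 + \left(7 + 72\right)\right) = i \left(72 + 79\right) = i 151 = 151 i$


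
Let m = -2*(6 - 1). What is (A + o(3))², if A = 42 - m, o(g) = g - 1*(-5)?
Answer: 3600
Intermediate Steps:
o(g) = 5 + g (o(g) = g + 5 = 5 + g)
m = -10 (m = -2*5 = -10)
A = 52 (A = 42 - 1*(-10) = 42 + 10 = 52)
(A + o(3))² = (52 + (5 + 3))² = (52 + 8)² = 60² = 3600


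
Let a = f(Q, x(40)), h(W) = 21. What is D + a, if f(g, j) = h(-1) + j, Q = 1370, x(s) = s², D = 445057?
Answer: 446678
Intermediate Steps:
f(g, j) = 21 + j
a = 1621 (a = 21 + 40² = 21 + 1600 = 1621)
D + a = 445057 + 1621 = 446678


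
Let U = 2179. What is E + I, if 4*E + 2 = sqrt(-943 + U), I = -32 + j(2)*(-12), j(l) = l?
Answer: -113/2 + sqrt(309)/2 ≈ -47.711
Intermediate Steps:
I = -56 (I = -32 + 2*(-12) = -32 - 24 = -56)
E = -1/2 + sqrt(309)/2 (E = -1/2 + sqrt(-943 + 2179)/4 = -1/2 + sqrt(1236)/4 = -1/2 + (2*sqrt(309))/4 = -1/2 + sqrt(309)/2 ≈ 8.2892)
E + I = (-1/2 + sqrt(309)/2) - 56 = -113/2 + sqrt(309)/2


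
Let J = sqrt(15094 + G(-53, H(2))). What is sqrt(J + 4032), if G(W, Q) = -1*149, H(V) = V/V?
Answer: sqrt(4032 + 7*sqrt(305)) ≈ 64.453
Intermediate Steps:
H(V) = 1
G(W, Q) = -149
J = 7*sqrt(305) (J = sqrt(15094 - 149) = sqrt(14945) = 7*sqrt(305) ≈ 122.25)
sqrt(J + 4032) = sqrt(7*sqrt(305) + 4032) = sqrt(4032 + 7*sqrt(305))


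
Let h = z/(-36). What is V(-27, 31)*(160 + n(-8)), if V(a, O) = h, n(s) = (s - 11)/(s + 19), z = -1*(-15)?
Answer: -8705/132 ≈ -65.947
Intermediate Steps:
z = 15
n(s) = (-11 + s)/(19 + s)
h = -5/12 (h = 15/(-36) = 15*(-1/36) = -5/12 ≈ -0.41667)
V(a, O) = -5/12
V(-27, 31)*(160 + n(-8)) = -5*(160 + (-11 - 8)/(19 - 8))/12 = -5*(160 - 19/11)/12 = -5/12*1741/11 = -8705/132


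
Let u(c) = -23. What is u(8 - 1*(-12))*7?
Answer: -161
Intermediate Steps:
u(8 - 1*(-12))*7 = -23*7 = -161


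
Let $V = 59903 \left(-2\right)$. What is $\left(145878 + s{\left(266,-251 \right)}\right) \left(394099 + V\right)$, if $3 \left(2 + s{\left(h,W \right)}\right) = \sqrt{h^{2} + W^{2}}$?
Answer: $40012765668 + 91431 \sqrt{133757} \approx 4.0046 \cdot 10^{10}$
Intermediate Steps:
$V = -119806$
$s{\left(h,W \right)} = -2 + \frac{\sqrt{W^{2} + h^{2}}}{3}$ ($s{\left(h,W \right)} = -2 + \frac{\sqrt{h^{2} + W^{2}}}{3} = -2 + \frac{\sqrt{W^{2} + h^{2}}}{3}$)
$\left(145878 + s{\left(266,-251 \right)}\right) \left(394099 + V\right) = \left(145878 - \left(2 - \frac{\sqrt{\left(-251\right)^{2} + 266^{2}}}{3}\right)\right) \left(394099 - 119806\right) = \left(145878 - \left(2 - \frac{\sqrt{63001 + 70756}}{3}\right)\right) 274293 = \left(145878 - \left(2 - \frac{\sqrt{133757}}{3}\right)\right) 274293 = \left(145876 + \frac{\sqrt{133757}}{3}\right) 274293 = 40012765668 + 91431 \sqrt{133757}$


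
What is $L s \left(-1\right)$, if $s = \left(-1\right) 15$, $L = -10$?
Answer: $-150$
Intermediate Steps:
$s = -15$
$L s \left(-1\right) = \left(-10\right) \left(-15\right) \left(-1\right) = 150 \left(-1\right) = -150$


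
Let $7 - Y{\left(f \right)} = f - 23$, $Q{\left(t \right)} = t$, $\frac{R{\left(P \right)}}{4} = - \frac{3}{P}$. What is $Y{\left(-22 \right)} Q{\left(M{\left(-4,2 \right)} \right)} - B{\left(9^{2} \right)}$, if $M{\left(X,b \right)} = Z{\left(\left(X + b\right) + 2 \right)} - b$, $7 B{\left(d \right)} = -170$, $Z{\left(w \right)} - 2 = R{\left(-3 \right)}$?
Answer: $\frac{1626}{7} \approx 232.29$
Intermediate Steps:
$R{\left(P \right)} = - \frac{12}{P}$ ($R{\left(P \right)} = 4 \left(- \frac{3}{P}\right) = - \frac{12}{P}$)
$Z{\left(w \right)} = 6$ ($Z{\left(w \right)} = 2 - \frac{12}{-3} = 2 - -4 = 2 + 4 = 6$)
$B{\left(d \right)} = - \frac{170}{7}$ ($B{\left(d \right)} = \frac{1}{7} \left(-170\right) = - \frac{170}{7}$)
$M{\left(X,b \right)} = 6 - b$
$Y{\left(f \right)} = 30 - f$ ($Y{\left(f \right)} = 7 - \left(f - 23\right) = 7 - \left(-23 + f\right) = 30 - f$)
$Y{\left(-22 \right)} Q{\left(M{\left(-4,2 \right)} \right)} - B{\left(9^{2} \right)} = \left(30 - -22\right) \left(6 - 2\right) - - \frac{170}{7} = \left(30 + 22\right) \left(6 - 2\right) + \frac{170}{7} = 52 \cdot 4 + \frac{170}{7} = 208 + \frac{170}{7} = \frac{1626}{7}$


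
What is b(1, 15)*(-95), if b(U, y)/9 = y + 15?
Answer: -25650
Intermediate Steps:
b(U, y) = 135 + 9*y (b(U, y) = 9*(y + 15) = 9*(15 + y) = 135 + 9*y)
b(1, 15)*(-95) = (135 + 9*15)*(-95) = (135 + 135)*(-95) = 270*(-95) = -25650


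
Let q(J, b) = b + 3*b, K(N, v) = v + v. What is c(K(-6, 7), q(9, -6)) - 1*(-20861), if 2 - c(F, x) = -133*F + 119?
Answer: 22606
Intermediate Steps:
K(N, v) = 2*v
q(J, b) = 4*b
c(F, x) = -117 + 133*F (c(F, x) = 2 - (-133*F + 119) = 2 - (119 - 133*F) = 2 + (-119 + 133*F) = -117 + 133*F)
c(K(-6, 7), q(9, -6)) - 1*(-20861) = (-117 + 133*(2*7)) - 1*(-20861) = (-117 + 133*14) + 20861 = (-117 + 1862) + 20861 = 1745 + 20861 = 22606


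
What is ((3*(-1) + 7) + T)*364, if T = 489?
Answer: 179452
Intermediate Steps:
((3*(-1) + 7) + T)*364 = ((3*(-1) + 7) + 489)*364 = ((-3 + 7) + 489)*364 = (4 + 489)*364 = 493*364 = 179452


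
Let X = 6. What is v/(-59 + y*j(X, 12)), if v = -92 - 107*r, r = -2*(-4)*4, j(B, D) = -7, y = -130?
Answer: -3516/851 ≈ -4.1316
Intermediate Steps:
r = 32 (r = 8*4 = 32)
v = -3516 (v = -92 - 107*32 = -92 - 3424 = -3516)
v/(-59 + y*j(X, 12)) = -3516/(-59 - 130*(-7)) = -3516/(-59 + 910) = -3516/851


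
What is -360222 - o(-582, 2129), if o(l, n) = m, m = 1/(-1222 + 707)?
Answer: -185514329/515 ≈ -3.6022e+5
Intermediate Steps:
m = -1/515 (m = 1/(-515) = -1/515 ≈ -0.0019417)
o(l, n) = -1/515
-360222 - o(-582, 2129) = -360222 - 1*(-1/515) = -360222 + 1/515 = -185514329/515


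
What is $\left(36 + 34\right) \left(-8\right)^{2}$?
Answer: $4480$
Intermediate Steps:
$\left(36 + 34\right) \left(-8\right)^{2} = 70 \cdot 64 = 4480$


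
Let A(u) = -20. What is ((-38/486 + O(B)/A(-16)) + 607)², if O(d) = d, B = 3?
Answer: 8696076085921/23619600 ≈ 3.6817e+5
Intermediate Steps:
((-38/486 + O(B)/A(-16)) + 607)² = ((-38/486 + 3/(-20)) + 607)² = ((-38*1/486 + 3*(-1/20)) + 607)² = ((-19/243 - 3/20) + 607)² = (-1109/4860 + 607)² = (2948911/4860)² = 8696076085921/23619600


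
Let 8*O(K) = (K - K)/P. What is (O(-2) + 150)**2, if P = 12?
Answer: 22500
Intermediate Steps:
O(K) = 0 (O(K) = ((K - K)/12)/8 = (0*(1/12))/8 = (1/8)*0 = 0)
(O(-2) + 150)**2 = (0 + 150)**2 = 150**2 = 22500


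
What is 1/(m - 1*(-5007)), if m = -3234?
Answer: 1/1773 ≈ 0.00056402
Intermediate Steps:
1/(m - 1*(-5007)) = 1/(-3234 - 1*(-5007)) = 1/(-3234 + 5007) = 1/1773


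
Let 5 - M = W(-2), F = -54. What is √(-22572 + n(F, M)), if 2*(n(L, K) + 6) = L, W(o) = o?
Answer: I*√22605 ≈ 150.35*I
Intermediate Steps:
M = 7 (M = 5 - 1*(-2) = 5 + 2 = 7)
n(L, K) = -6 + L/2
√(-22572 + n(F, M)) = √(-22572 + (-6 + (½)*(-54))) = √(-22572 + (-6 - 27)) = √(-22572 - 33) = √(-22605) = I*√22605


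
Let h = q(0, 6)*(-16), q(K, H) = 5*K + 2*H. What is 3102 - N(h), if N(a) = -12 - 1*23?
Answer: 3137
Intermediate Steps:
q(K, H) = 2*H + 5*K
h = -192 (h = (2*6 + 5*0)*(-16) = (12 + 0)*(-16) = 12*(-16) = -192)
N(a) = -35 (N(a) = -12 - 23 = -35)
3102 - N(h) = 3102 - 1*(-35) = 3102 + 35 = 3137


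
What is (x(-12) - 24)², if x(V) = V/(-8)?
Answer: 2025/4 ≈ 506.25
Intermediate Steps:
x(V) = -V/8 (x(V) = V*(-⅛) = -V/8)
(x(-12) - 24)² = (-⅛*(-12) - 24)² = (3/2 - 24)² = (-45/2)² = 2025/4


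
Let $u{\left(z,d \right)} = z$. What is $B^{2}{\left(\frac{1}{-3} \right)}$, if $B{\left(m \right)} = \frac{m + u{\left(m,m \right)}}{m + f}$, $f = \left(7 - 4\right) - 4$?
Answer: $\frac{1}{4} \approx 0.25$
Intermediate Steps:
$f = -1$ ($f = 3 - 4 = -1$)
$B{\left(m \right)} = \frac{2 m}{-1 + m}$ ($B{\left(m \right)} = \frac{m + m}{m - 1} = \frac{2 m}{-1 + m}$)
$B^{2}{\left(\frac{1}{-3} \right)} = \left(\frac{2}{\left(-3\right) \left(-1 + \frac{1}{-3}\right)}\right)^{2} = \left(2 \left(- \frac{1}{3}\right) \frac{1}{-1 - \frac{1}{3}}\right)^{2} = \left(2 \left(- \frac{1}{3}\right) \frac{1}{- \frac{4}{3}}\right)^{2} = \left(2 \left(- \frac{1}{3}\right) \left(- \frac{3}{4}\right)\right)^{2} = \left(\frac{1}{2}\right)^{2} = \frac{1}{4}$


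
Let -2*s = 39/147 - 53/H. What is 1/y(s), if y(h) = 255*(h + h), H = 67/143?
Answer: 3283/94477500 ≈ 3.4749e-5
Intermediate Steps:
H = 67/143 (H = 67*(1/143) = 67/143 ≈ 0.46853)
s = 185250/3283 (s = -(39/147 - 53/67/143)/2 = -(39*(1/147) - 53*143/67)/2 = -(13/49 - 7579/67)/2 = -½*(-370500/3283) = 185250/3283 ≈ 56.427)
y(h) = 510*h (y(h) = 255*(2*h) = 510*h)
1/y(s) = 1/(510*(185250/3283)) = 1/(94477500/3283) = 3283/94477500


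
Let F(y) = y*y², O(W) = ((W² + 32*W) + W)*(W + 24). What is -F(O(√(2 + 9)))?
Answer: -13588234902 - 6642645658*√11 ≈ -3.5619e+10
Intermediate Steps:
O(W) = (24 + W)*(W² + 33*W) (O(W) = (W² + 33*W)*(24 + W) = (24 + W)*(W² + 33*W))
F(y) = y³
-F(O(√(2 + 9))) = -(√(2 + 9)*(792 + (√(2 + 9))² + 57*√(2 + 9)))³ = -(√11*(792 + (√11)² + 57*√11))³ = -(√11*(792 + 11 + 57*√11))³ = -(√11*(803 + 57*√11))³ = -11*√11*(803 + 57*√11)³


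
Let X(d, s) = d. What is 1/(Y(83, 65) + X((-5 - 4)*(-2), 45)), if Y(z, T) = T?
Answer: 1/83 ≈ 0.012048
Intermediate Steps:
1/(Y(83, 65) + X((-5 - 4)*(-2), 45)) = 1/(65 + (-5 - 4)*(-2)) = 1/(65 - 9*(-2)) = 1/(65 + 18) = 1/83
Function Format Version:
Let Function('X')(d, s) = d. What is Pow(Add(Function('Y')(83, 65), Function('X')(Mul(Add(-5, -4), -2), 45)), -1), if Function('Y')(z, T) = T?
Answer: Rational(1, 83) ≈ 0.012048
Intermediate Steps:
Pow(Add(Function('Y')(83, 65), Function('X')(Mul(Add(-5, -4), -2), 45)), -1) = Pow(Add(65, Mul(Add(-5, -4), -2)), -1) = Pow(Add(65, Mul(-9, -2)), -1) = Pow(Add(65, 18), -1) = Pow(83, -1) = Rational(1, 83)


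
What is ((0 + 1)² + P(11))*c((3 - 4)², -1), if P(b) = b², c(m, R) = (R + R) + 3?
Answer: 122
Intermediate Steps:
c(m, R) = 3 + 2*R (c(m, R) = 2*R + 3 = 3 + 2*R)
((0 + 1)² + P(11))*c((3 - 4)², -1) = ((0 + 1)² + 11²)*(3 + 2*(-1)) = (1² + 121)*(3 - 2) = (1 + 121)*1 = 122*1 = 122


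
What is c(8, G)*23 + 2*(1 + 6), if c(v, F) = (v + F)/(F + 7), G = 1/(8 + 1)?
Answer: 2575/64 ≈ 40.234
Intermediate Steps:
G = ⅑ (G = 1/9 = ⅑ ≈ 0.11111)
c(v, F) = (F + v)/(7 + F)
c(8, G)*23 + 2*(1 + 6) = ((⅑ + 8)/(7 + ⅑))*23 + 2*(1 + 6) = ((73/9)/(64/9))*23 + 2*7 = ((9/64)*(73/9))*23 + 14 = (73/64)*23 + 14 = 1679/64 + 14 = 2575/64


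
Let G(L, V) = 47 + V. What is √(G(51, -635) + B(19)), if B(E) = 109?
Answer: I*√479 ≈ 21.886*I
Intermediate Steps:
√(G(51, -635) + B(19)) = √((47 - 635) + 109) = √(-588 + 109) = √(-479) = I*√479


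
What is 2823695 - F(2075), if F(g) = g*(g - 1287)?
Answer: 1188595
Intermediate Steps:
F(g) = g*(-1287 + g)
2823695 - F(2075) = 2823695 - 2075*(-1287 + 2075) = 2823695 - 2075*788 = 2823695 - 1*1635100 = 2823695 - 1635100 = 1188595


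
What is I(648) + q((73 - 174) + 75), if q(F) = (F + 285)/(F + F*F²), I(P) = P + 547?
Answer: 21034131/17602 ≈ 1195.0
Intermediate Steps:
I(P) = 547 + P
q(F) = (285 + F)/(F + F³)
I(648) + q((73 - 174) + 75) = (547 + 648) + (285 + ((73 - 174) + 75))/(((73 - 174) + 75) + ((73 - 174) + 75)³) = 1195 + (285 + (-101 + 75))/((-101 + 75) + (-101 + 75)³) = 1195 + (285 - 26)/(-26 + (-26)³) = 1195 + 259/(-26 - 17576) = 1195 + 259/(-17602) = 1195 - 1/17602*259 = 1195 - 259/17602 = 21034131/17602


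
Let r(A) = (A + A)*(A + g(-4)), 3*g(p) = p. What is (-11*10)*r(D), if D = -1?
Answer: -1540/3 ≈ -513.33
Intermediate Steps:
g(p) = p/3
r(A) = 2*A*(-4/3 + A) (r(A) = (A + A)*(A + (1/3)*(-4)) = (2*A)*(A - 4/3) = (2*A)*(-4/3 + A) = 2*A*(-4/3 + A))
(-11*10)*r(D) = (-11*10)*((2/3)*(-1)*(-4 + 3*(-1))) = -220*(-1)*(-4 - 3)/3 = -220*(-1)*(-7)/3 = -110*14/3 = -1540/3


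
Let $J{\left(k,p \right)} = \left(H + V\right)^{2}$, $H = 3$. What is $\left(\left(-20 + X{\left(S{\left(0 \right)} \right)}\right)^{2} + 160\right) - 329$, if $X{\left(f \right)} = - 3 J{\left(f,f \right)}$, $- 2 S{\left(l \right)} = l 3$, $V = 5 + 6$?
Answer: $369495$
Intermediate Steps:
$V = 11$
$S{\left(l \right)} = - \frac{3 l}{2}$ ($S{\left(l \right)} = - \frac{l 3}{2} = - \frac{3 l}{2}$)
$J{\left(k,p \right)} = 196$ ($J{\left(k,p \right)} = \left(3 + 11\right)^{2} = 14^{2} = 196$)
$X{\left(f \right)} = -588$ ($X{\left(f \right)} = \left(-3\right) 196 = -588$)
$\left(\left(-20 + X{\left(S{\left(0 \right)} \right)}\right)^{2} + 160\right) - 329 = \left(\left(-20 - 588\right)^{2} + 160\right) - 329 = \left(\left(-608\right)^{2} + 160\right) - 329 = \left(369664 + 160\right) - 329 = 369824 - 329 = 369495$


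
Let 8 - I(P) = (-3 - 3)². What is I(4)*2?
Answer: -56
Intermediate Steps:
I(P) = -28 (I(P) = 8 - (-3 - 3)² = 8 - 1*(-6)² = 8 - 1*36 = 8 - 36 = -28)
I(4)*2 = -28*2 = -56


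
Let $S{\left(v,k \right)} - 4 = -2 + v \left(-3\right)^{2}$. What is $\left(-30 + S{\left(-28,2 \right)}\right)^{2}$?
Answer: $78400$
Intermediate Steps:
$S{\left(v,k \right)} = 2 + 9 v$ ($S{\left(v,k \right)} = 4 + \left(-2 + v \left(-3\right)^{2}\right) = 4 + \left(-2 + v 9\right) = 4 + \left(-2 + 9 v\right) = 2 + 9 v$)
$\left(-30 + S{\left(-28,2 \right)}\right)^{2} = \left(-30 + \left(2 + 9 \left(-28\right)\right)\right)^{2} = \left(-30 + \left(2 - 252\right)\right)^{2} = \left(-30 - 250\right)^{2} = \left(-280\right)^{2} = 78400$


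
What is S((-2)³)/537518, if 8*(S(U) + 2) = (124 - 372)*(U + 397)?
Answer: -12061/537518 ≈ -0.022438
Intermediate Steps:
S(U) = -12309 - 31*U (S(U) = -2 + ((124 - 372)*(U + 397))/8 = -2 + (-248*(397 + U))/8 = -2 + (-98456 - 248*U)/8 = -2 + (-12307 - 31*U) = -12309 - 31*U)
S((-2)³)/537518 = (-12309 - 31*(-2)³)/537518 = (-12309 - 31*(-8))*(1/537518) = (-12309 + 248)*(1/537518) = -12061*1/537518 = -12061/537518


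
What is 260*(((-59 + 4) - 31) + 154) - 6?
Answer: 17674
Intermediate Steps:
260*(((-59 + 4) - 31) + 154) - 6 = 260*((-55 - 31) + 154) - 6 = 260*(-86 + 154) - 6 = 260*68 - 6 = 17680 - 6 = 17674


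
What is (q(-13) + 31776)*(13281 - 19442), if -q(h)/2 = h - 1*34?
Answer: -196351070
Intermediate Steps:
q(h) = 68 - 2*h (q(h) = -2*(h - 1*34) = -2*(h - 34) = -2*(-34 + h) = 68 - 2*h)
(q(-13) + 31776)*(13281 - 19442) = ((68 - 2*(-13)) + 31776)*(13281 - 19442) = ((68 + 26) + 31776)*(-6161) = (94 + 31776)*(-6161) = 31870*(-6161) = -196351070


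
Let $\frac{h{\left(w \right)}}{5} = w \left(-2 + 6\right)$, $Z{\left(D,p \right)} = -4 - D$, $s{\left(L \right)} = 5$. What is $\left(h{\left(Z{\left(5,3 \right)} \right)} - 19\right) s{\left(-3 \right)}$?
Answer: $-995$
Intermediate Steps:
$h{\left(w \right)} = 20 w$ ($h{\left(w \right)} = 5 w \left(-2 + 6\right) = 5 w 4 = 5 \cdot 4 w = 20 w$)
$\left(h{\left(Z{\left(5,3 \right)} \right)} - 19\right) s{\left(-3 \right)} = \left(20 \left(-4 - 5\right) - 19\right) 5 = \left(20 \left(-9\right) - 19\right) 5 = \left(-180 - 19\right) 5 = \left(-199\right) 5 = -995$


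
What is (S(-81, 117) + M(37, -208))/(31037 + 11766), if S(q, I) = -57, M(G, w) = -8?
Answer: -65/42803 ≈ -0.0015186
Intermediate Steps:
(S(-81, 117) + M(37, -208))/(31037 + 11766) = (-57 - 8)/(31037 + 11766) = -65/42803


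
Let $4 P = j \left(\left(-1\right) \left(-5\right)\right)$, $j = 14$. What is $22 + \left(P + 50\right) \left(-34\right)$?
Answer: $-2273$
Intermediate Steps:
$P = \frac{35}{2}$ ($P = \frac{14 \left(\left(-1\right) \left(-5\right)\right)}{4} = \frac{14 \cdot 5}{4} = \frac{1}{4} \cdot 70 = \frac{35}{2} \approx 17.5$)
$22 + \left(P + 50\right) \left(-34\right) = 22 + \left(\frac{35}{2} + 50\right) \left(-34\right) = 22 + \frac{135}{2} \left(-34\right) = 22 - 2295 = -2273$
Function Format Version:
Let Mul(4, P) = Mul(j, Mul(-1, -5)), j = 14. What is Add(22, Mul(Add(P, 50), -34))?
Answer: -2273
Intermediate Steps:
P = Rational(35, 2) (P = Mul(Rational(1, 4), Mul(14, Mul(-1, -5))) = Mul(Rational(1, 4), Mul(14, 5)) = Mul(Rational(1, 4), 70) = Rational(35, 2) ≈ 17.500)
Add(22, Mul(Add(P, 50), -34)) = Add(22, Mul(Add(Rational(35, 2), 50), -34)) = Add(22, Mul(Rational(135, 2), -34)) = Add(22, -2295) = -2273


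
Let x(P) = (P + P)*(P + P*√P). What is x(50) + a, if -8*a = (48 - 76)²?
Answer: 4902 + 25000*√2 ≈ 40257.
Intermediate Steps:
x(P) = 2*P*(P + P^(3/2)) (x(P) = (2*P)*(P + P^(3/2)) = 2*P*(P + P^(3/2)))
a = -98 (a = -(48 - 76)²/8 = -⅛*(-28)² = -⅛*784 = -98)
x(50) + a = (2*50² + 2*50^(5/2)) - 98 = (2*2500 + 2*(12500*√2)) - 98 = (5000 + 25000*√2) - 98 = 4902 + 25000*√2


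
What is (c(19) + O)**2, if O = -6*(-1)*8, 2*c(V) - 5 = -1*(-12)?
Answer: 12769/4 ≈ 3192.3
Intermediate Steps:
c(V) = 17/2 (c(V) = 5/2 + (-1*(-12))/2 = 5/2 + (1/2)*12 = 5/2 + 6 = 17/2)
O = 48 (O = 6*8 = 48)
(c(19) + O)**2 = (17/2 + 48)**2 = (113/2)**2 = 12769/4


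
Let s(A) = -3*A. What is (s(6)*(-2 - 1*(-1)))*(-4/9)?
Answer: -8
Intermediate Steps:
(s(6)*(-2 - 1*(-1)))*(-4/9) = ((-3*6)*(-2 - 1*(-1)))*(-4/9) = (-18*(-2 + 1))*(-4*⅑) = -18*(-1)*(-4/9) = 18*(-4/9) = -8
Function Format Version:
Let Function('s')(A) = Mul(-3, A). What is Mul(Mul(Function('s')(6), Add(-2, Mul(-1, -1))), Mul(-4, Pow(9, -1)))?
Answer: -8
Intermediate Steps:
Mul(Mul(Function('s')(6), Add(-2, Mul(-1, -1))), Mul(-4, Pow(9, -1))) = Mul(Mul(Mul(-3, 6), Add(-2, Mul(-1, -1))), Mul(-4, Pow(9, -1))) = Mul(Mul(-18, Add(-2, 1)), Mul(-4, Rational(1, 9))) = Mul(Mul(-18, -1), Rational(-4, 9)) = Mul(18, Rational(-4, 9)) = -8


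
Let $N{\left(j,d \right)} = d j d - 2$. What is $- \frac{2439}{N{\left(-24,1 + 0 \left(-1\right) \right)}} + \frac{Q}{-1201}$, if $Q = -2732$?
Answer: $\frac{3000271}{31226} \approx 96.083$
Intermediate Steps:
$N{\left(j,d \right)} = -2 + j d^{2}$ ($N{\left(j,d \right)} = j d^{2} - 2 = -2 + j d^{2}$)
$- \frac{2439}{N{\left(-24,1 + 0 \left(-1\right) \right)}} + \frac{Q}{-1201} = - \frac{2439}{-2 - 24 \left(1 + 0 \left(-1\right)\right)^{2}} - \frac{2732}{-1201} = - \frac{2439}{-2 - 24 \left(1 + 0\right)^{2}} - - \frac{2732}{1201} = - \frac{2439}{-2 - 24 \cdot 1^{2}} + \frac{2732}{1201} = - \frac{2439}{-2 - 24} + \frac{2732}{1201} = - \frac{2439}{-26} + \frac{2732}{1201} = \left(-2439\right) \left(- \frac{1}{26}\right) + \frac{2732}{1201} = \frac{2439}{26} + \frac{2732}{1201} = \frac{3000271}{31226}$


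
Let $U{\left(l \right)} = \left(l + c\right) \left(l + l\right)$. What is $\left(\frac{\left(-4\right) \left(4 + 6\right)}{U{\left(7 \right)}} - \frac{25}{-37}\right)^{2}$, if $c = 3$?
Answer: $\frac{10201}{67081} \approx 0.15207$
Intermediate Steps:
$U{\left(l \right)} = 2 l \left(3 + l\right)$ ($U{\left(l \right)} = \left(l + 3\right) \left(l + l\right) = \left(3 + l\right) 2 l = 2 l \left(3 + l\right)$)
$\left(\frac{\left(-4\right) \left(4 + 6\right)}{U{\left(7 \right)}} - \frac{25}{-37}\right)^{2} = \left(\frac{\left(-4\right) \left(4 + 6\right)}{2 \cdot 7 \left(3 + 7\right)} - \frac{25}{-37}\right)^{2} = \left(\frac{\left(-4\right) 10}{2 \cdot 7 \cdot 10} - - \frac{25}{37}\right)^{2} = \left(- \frac{40}{140} + \frac{25}{37}\right)^{2} = \left(\left(-40\right) \frac{1}{140} + \frac{25}{37}\right)^{2} = \left(- \frac{2}{7} + \frac{25}{37}\right)^{2} = \left(\frac{101}{259}\right)^{2} = \frac{10201}{67081}$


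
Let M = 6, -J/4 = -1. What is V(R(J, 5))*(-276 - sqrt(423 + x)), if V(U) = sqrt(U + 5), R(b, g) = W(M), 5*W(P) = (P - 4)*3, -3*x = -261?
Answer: sqrt(155)*(-276 - sqrt(510))/5 ≈ -743.47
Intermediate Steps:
x = 87 (x = -1/3*(-261) = 87)
J = 4 (J = -4*(-1) = 4)
W(P) = -12/5 + 3*P/5 (W(P) = ((P - 4)*3)/5 = ((-4 + P)*3)/5 = (-12 + 3*P)/5 = -12/5 + 3*P/5)
R(b, g) = 6/5 (R(b, g) = -12/5 + (3/5)*6 = -12/5 + 18/5 = 6/5)
V(U) = sqrt(5 + U)
V(R(J, 5))*(-276 - sqrt(423 + x)) = sqrt(5 + 6/5)*(-276 - sqrt(423 + 87)) = sqrt(31/5)*(-276 - sqrt(510)) = (sqrt(155)/5)*(-276 - sqrt(510)) = sqrt(155)*(-276 - sqrt(510))/5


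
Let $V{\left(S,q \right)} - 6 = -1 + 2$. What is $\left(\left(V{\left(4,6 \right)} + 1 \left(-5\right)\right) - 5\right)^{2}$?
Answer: $9$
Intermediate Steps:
$V{\left(S,q \right)} = 7$ ($V{\left(S,q \right)} = 6 + \left(-1 + 2\right) = 6 + 1 = 7$)
$\left(\left(V{\left(4,6 \right)} + 1 \left(-5\right)\right) - 5\right)^{2} = \left(\left(7 + 1 \left(-5\right)\right) - 5\right)^{2} = \left(\left(7 - 5\right) - 5\right)^{2} = \left(2 - 5\right)^{2} = \left(-3\right)^{2} = 9$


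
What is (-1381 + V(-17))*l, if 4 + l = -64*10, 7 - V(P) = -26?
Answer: 868112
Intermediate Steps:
V(P) = 33 (V(P) = 7 - 1*(-26) = 7 + 26 = 33)
l = -644 (l = -4 - 64*10 = -4 - 640 = -644)
(-1381 + V(-17))*l = (-1381 + 33)*(-644) = -1348*(-644) = 868112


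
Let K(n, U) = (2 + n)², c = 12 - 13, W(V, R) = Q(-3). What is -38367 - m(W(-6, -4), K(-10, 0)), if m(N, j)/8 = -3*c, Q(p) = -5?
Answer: -38391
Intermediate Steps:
W(V, R) = -5
c = -1
m(N, j) = 24 (m(N, j) = 8*(-3*(-1)) = 8*3 = 24)
-38367 - m(W(-6, -4), K(-10, 0)) = -38367 - 1*24 = -38367 - 24 = -38391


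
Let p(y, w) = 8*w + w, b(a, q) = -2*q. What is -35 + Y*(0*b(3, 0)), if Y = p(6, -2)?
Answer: -35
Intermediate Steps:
p(y, w) = 9*w
Y = -18 (Y = 9*(-2) = -18)
-35 + Y*(0*b(3, 0)) = -35 - 0*(-2*0) = -35 - 0*0 = -35 - 18*0 = -35 + 0 = -35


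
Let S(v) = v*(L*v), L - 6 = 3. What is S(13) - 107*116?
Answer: -10891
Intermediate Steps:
L = 9 (L = 6 + 3 = 9)
S(v) = 9*v**2 (S(v) = v*(9*v) = 9*v**2)
S(13) - 107*116 = 9*13**2 - 107*116 = 9*169 - 12412 = 1521 - 12412 = -10891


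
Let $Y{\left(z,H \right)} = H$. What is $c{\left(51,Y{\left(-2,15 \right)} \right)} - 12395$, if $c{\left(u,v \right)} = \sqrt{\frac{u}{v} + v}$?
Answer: $-12395 + \frac{2 \sqrt{115}}{5} \approx -12391.0$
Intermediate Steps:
$c{\left(u,v \right)} = \sqrt{v + \frac{u}{v}}$
$c{\left(51,Y{\left(-2,15 \right)} \right)} - 12395 = \sqrt{15 + \frac{51}{15}} - 12395 = \sqrt{15 + 51 \cdot \frac{1}{15}} - 12395 = \sqrt{15 + \frac{17}{5}} - 12395 = \sqrt{\frac{92}{5}} - 12395 = \frac{2 \sqrt{115}}{5} - 12395 = -12395 + \frac{2 \sqrt{115}}{5}$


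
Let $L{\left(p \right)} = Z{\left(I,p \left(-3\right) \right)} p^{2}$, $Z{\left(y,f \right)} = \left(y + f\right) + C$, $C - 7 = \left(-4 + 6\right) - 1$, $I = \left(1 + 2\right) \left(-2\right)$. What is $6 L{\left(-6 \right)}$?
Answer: $4320$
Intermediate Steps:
$I = -6$ ($I = 3 \left(-2\right) = -6$)
$C = 8$ ($C = 7 + \left(\left(-4 + 6\right) - 1\right) = 7 + \left(2 - 1\right) = 7 + 1 = 8$)
$Z{\left(y,f \right)} = 8 + f + y$ ($Z{\left(y,f \right)} = \left(y + f\right) + 8 = \left(f + y\right) + 8 = 8 + f + y$)
$L{\left(p \right)} = p^{2} \left(2 - 3 p\right)$ ($L{\left(p \right)} = \left(8 + p \left(-3\right) - 6\right) p^{2} = \left(8 - 3 p - 6\right) p^{2} = \left(2 - 3 p\right) p^{2} = p^{2} \left(2 - 3 p\right)$)
$6 L{\left(-6 \right)} = 6 \left(-6\right)^{2} \left(2 - -18\right) = 6 \cdot 36 \left(2 + 18\right) = 6 \cdot 36 \cdot 20 = 6 \cdot 720 = 4320$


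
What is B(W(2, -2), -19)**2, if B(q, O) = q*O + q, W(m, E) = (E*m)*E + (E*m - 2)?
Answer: 1296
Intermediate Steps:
W(m, E) = -2 + E*m + m*E**2 (W(m, E) = m*E**2 + (-2 + E*m) = -2 + E*m + m*E**2)
B(q, O) = q + O*q (B(q, O) = O*q + q = q + O*q)
B(W(2, -2), -19)**2 = ((-2 - 2*2 + 2*(-2)**2)*(1 - 19))**2 = ((-2 - 4 + 2*4)*(-18))**2 = ((-2 - 4 + 8)*(-18))**2 = (2*(-18))**2 = (-36)**2 = 1296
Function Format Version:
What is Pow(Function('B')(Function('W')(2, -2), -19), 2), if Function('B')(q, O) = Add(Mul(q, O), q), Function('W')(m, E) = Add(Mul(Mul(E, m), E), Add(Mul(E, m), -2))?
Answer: 1296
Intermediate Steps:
Function('W')(m, E) = Add(-2, Mul(E, m), Mul(m, Pow(E, 2))) (Function('W')(m, E) = Add(Mul(m, Pow(E, 2)), Add(-2, Mul(E, m))) = Add(-2, Mul(E, m), Mul(m, Pow(E, 2))))
Function('B')(q, O) = Add(q, Mul(O, q)) (Function('B')(q, O) = Add(Mul(O, q), q) = Add(q, Mul(O, q)))
Pow(Function('B')(Function('W')(2, -2), -19), 2) = Pow(Mul(Add(-2, Mul(-2, 2), Mul(2, Pow(-2, 2))), Add(1, -19)), 2) = Pow(Mul(Add(-2, -4, Mul(2, 4)), -18), 2) = Pow(Mul(Add(-2, -4, 8), -18), 2) = Pow(Mul(2, -18), 2) = Pow(-36, 2) = 1296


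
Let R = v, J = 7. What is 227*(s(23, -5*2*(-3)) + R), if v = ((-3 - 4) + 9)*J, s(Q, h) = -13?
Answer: 227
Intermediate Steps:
v = 14 (v = ((-3 - 4) + 9)*7 = (-7 + 9)*7 = 2*7 = 14)
R = 14
227*(s(23, -5*2*(-3)) + R) = 227*(-13 + 14) = 227*1 = 227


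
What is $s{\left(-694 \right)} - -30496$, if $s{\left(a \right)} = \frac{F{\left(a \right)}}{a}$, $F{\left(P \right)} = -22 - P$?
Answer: $\frac{10581776}{347} \approx 30495.0$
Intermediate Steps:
$s{\left(a \right)} = \frac{-22 - a}{a}$
$s{\left(-694 \right)} - -30496 = \frac{-22 - -694}{-694} - -30496 = - \frac{-22 + 694}{694} + 30496 = \left(- \frac{1}{694}\right) 672 + 30496 = - \frac{336}{347} + 30496 = \frac{10581776}{347}$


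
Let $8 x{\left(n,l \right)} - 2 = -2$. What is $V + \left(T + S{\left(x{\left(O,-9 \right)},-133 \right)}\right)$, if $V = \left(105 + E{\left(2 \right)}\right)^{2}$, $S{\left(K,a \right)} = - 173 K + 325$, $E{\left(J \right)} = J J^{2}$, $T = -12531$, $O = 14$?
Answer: $563$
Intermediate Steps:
$x{\left(n,l \right)} = 0$ ($x{\left(n,l \right)} = \frac{1}{4} + \frac{1}{8} \left(-2\right) = \frac{1}{4} - \frac{1}{4} = 0$)
$E{\left(J \right)} = J^{3}$
$S{\left(K,a \right)} = 325 - 173 K$
$V = 12769$ ($V = \left(105 + 2^{3}\right)^{2} = \left(105 + 8\right)^{2} = 113^{2} = 12769$)
$V + \left(T + S{\left(x{\left(O,-9 \right)},-133 \right)}\right) = 12769 + \left(-12531 + \left(325 - 0\right)\right) = 12769 + \left(-12531 + \left(325 + 0\right)\right) = 12769 + \left(-12531 + 325\right) = 12769 - 12206 = 563$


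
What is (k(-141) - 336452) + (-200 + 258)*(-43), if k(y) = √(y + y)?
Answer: -338946 + I*√282 ≈ -3.3895e+5 + 16.793*I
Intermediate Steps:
k(y) = √2*√y (k(y) = √(2*y) = √2*√y)
(k(-141) - 336452) + (-200 + 258)*(-43) = (√2*√(-141) - 336452) + (-200 + 258)*(-43) = (√2*(I*√141) - 336452) + 58*(-43) = (I*√282 - 336452) - 2494 = (-336452 + I*√282) - 2494 = -338946 + I*√282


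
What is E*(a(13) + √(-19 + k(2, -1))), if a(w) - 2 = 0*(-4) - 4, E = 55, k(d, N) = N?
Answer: -110 + 110*I*√5 ≈ -110.0 + 245.97*I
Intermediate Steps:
a(w) = -2 (a(w) = 2 + (0*(-4) - 4) = 2 + (0 - 4) = 2 - 4 = -2)
E*(a(13) + √(-19 + k(2, -1))) = 55*(-2 + √(-19 - 1)) = 55*(-2 + √(-20)) = 55*(-2 + 2*I*√5) = -110 + 110*I*√5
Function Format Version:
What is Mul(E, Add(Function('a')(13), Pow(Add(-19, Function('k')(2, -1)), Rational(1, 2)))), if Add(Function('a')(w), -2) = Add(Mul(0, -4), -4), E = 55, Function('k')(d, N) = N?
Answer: Add(-110, Mul(110, I, Pow(5, Rational(1, 2)))) ≈ Add(-110.00, Mul(245.97, I))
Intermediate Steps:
Function('a')(w) = -2 (Function('a')(w) = Add(2, Add(Mul(0, -4), -4)) = Add(2, Add(0, -4)) = Add(2, -4) = -2)
Mul(E, Add(Function('a')(13), Pow(Add(-19, Function('k')(2, -1)), Rational(1, 2)))) = Mul(55, Add(-2, Pow(Add(-19, -1), Rational(1, 2)))) = Mul(55, Add(-2, Pow(-20, Rational(1, 2)))) = Mul(55, Add(-2, Mul(2, I, Pow(5, Rational(1, 2))))) = Add(-110, Mul(110, I, Pow(5, Rational(1, 2))))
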